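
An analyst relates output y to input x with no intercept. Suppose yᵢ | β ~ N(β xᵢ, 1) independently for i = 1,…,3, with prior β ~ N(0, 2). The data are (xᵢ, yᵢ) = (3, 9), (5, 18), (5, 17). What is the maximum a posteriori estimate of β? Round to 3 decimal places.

log p(β | y) = −Σ(yᵢ − βxᵢ)²/(2·1) − β²/(2·2) + const.
Setting the derivative to zero: Σxᵢ(yᵢ − βxᵢ)/1 − β/2 = 0, so β = Σxᵢyᵢ / (Σxᵢ² + σ²/τ²).
Σxᵢyᵢ = 3·9 + 5·18 + 5·17 = 202; Σxᵢ² = 59; σ²/τ² = 0.5.
β̂_MAP = 202 / (59 + 0.5) = 202/59.5 ≈ 3.395.

β̂_MAP = 3.395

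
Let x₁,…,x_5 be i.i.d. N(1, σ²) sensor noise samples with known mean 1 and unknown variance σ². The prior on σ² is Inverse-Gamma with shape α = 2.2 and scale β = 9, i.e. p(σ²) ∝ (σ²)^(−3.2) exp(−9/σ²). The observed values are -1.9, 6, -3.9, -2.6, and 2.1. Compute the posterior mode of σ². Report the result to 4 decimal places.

σ̂²_MAP = 7.8588

Sum of squared deviations about the known mean: SS = (-1.9−1)² + (6−1)² + (-3.9−1)² + (-2.6−1)² + (2.1−1)² = 71.59.
The Normal likelihood contributes (σ²)^(−n/2) exp(−SS/(2σ²)), so the posterior is Inverse-Gamma(α + n/2, β + SS/2) = Inverse-Gamma(4.7, 44.795).
The mode of Inverse-Gamma(a, b) is b/(a+1) = 44.795/5.7 ≈ 7.8588.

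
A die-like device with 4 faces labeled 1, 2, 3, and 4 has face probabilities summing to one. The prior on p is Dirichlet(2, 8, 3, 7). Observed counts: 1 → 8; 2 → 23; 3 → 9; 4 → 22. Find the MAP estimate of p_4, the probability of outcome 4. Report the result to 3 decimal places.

The posterior is Dirichlet(αᵢ + nᵢ) = Dirichlet(10, 31, 12, 29).
For a Dirichlet(a₁,…,a_K) with all aᵢ > 1, the mode has j-th component (aⱼ − 1)/(Σaᵢ − K).
Here Σaᵢ = 82 and K = 4, so p_4 = (29 − 1)/(82 − 4) = 28/78 ≈ 0.359.

MAP estimate: 0.359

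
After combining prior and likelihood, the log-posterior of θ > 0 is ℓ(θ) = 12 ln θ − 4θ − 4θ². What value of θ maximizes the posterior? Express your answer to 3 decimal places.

θ̂_MAP = 1.000

ℓ'(θ) = 12/θ − 4 − 8θ. Setting this to zero and multiplying by θ: 8θ² + 4θ − 12 = 0.
θ = (−4 + √(4² + 4·8·12)) / (2·8) = (−4 + √400) / 16 = (−4 + 20)/16 = 1.
ℓ''(θ) = −12/θ² − 8 < 0, confirming a maximum.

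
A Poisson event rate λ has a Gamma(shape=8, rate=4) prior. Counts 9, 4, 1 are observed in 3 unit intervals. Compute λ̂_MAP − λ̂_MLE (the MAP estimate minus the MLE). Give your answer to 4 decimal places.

MAP − MLE = -1.6667

Σxᵢ = 14. Posterior is Gamma(22, 7); MAP = (22−1)/7 = 21/7 ≈ 3.00000.
MLE = x̄ = 14/3 ≈ 4.66667.
Difference = 21/7 − 14/3 = -5/3 ≈ -1.6667.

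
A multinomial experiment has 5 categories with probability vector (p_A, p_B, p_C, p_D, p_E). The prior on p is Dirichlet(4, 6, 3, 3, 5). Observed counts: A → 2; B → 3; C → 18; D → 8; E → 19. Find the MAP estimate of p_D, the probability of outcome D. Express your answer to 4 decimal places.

The posterior is Dirichlet(αᵢ + nᵢ) = Dirichlet(6, 9, 21, 11, 24).
For a Dirichlet(a₁,…,a_K) with all aᵢ > 1, the mode has j-th component (aⱼ − 1)/(Σaᵢ − K).
Here Σaᵢ = 71 and K = 5, so p_D = (11 − 1)/(71 − 5) = 10/66 ≈ 0.1515.

MAP estimate of p_D = 0.1515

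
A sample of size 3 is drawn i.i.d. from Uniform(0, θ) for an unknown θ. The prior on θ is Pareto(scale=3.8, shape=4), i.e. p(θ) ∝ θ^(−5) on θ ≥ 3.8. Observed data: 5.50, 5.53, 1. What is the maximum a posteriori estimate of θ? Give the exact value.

The Uniform(0, θ) likelihood is θ^(−n) for θ ≥ max(xᵢ), zero otherwise. Here max(xᵢ) = 5.53.
Posterior ∝ θ^(−5) · θ^(−3) = θ^(−8) on θ ≥ max(3.8, 5.53) = 5.53.
This density is strictly decreasing in θ, so the posterior mode lies at the lower boundary of the support.

θ̂_MAP = 5.53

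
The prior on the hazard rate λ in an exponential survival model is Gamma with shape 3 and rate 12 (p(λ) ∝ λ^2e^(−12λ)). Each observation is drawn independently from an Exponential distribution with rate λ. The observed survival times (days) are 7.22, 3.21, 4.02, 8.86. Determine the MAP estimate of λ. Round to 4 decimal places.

λ̂_MAP = 0.1699

The Exponential(rate=λ) likelihood is ∝ λ^n e^(−λΣtᵢ). Here n = 4 and Σtᵢ = 7.22 + 3.21 + 4.02 + 8.86 = 23.31.
Posterior ∝ λ^2e^(−12λ) · λ^4e^(−23.31λ) = λ^6e^(−35.31λ), i.e. Gamma(7, 35.31).
Mode = (a−1)/b = 6/35.31 ≈ 0.1699.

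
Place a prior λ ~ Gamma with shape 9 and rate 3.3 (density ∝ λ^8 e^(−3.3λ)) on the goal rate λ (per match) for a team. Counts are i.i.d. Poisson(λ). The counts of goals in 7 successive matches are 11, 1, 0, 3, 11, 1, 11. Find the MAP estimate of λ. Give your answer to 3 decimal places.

Σxᵢ = 11+1+0+3+11+1+11 = 38, with n = 7.
Posterior ∝ λ^8e^(−3.3λ) · λ^38e^(−7λ) = λ^46e^(−10.3λ), i.e. Gamma(shape=47, rate=10.3).
The mode of a Gamma(a, b) with a ≥ 1 (shape–rate) is (a−1)/b = 46/10.3 ≈ 4.466.

λ̂_MAP = 4.466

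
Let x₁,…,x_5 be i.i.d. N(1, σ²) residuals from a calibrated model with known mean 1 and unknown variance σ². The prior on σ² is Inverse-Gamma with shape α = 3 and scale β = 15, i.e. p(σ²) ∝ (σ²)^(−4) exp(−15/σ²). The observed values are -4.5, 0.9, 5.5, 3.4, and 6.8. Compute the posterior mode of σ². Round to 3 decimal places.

σ̂²_MAP = 9.224

Sum of squared deviations about the known mean: SS = (-4.5−1)² + (0.9−1)² + (5.5−1)² + (3.4−1)² + (6.8−1)² = 89.91.
The Normal likelihood contributes (σ²)^(−n/2) exp(−SS/(2σ²)), so the posterior is Inverse-Gamma(α + n/2, β + SS/2) = Inverse-Gamma(5.5, 59.955).
The mode of Inverse-Gamma(a, b) is b/(a+1) = 59.955/6.5 ≈ 9.224.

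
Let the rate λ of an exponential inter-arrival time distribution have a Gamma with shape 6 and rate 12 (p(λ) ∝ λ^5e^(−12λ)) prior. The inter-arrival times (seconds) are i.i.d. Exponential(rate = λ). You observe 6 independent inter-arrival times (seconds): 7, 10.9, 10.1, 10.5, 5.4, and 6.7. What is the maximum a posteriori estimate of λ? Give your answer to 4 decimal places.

λ̂_MAP = 0.1757

The Exponential(rate=λ) likelihood is ∝ λ^n e^(−λΣtᵢ). Here n = 6 and Σtᵢ = 7 + 10.9 + 10.1 + 10.5 + 5.4 + 6.7 = 50.6.
Posterior ∝ λ^5e^(−12λ) · λ^6e^(−50.6λ) = λ^11e^(−62.6λ), i.e. Gamma(12, 62.6).
Mode = (a−1)/b = 11/62.6 ≈ 0.1757.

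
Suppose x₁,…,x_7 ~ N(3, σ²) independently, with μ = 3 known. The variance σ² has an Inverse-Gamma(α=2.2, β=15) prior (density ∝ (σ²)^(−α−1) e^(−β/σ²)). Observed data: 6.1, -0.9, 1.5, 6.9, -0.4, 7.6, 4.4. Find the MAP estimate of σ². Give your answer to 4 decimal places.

Sum of squared deviations about the known mean: SS = (6.1−3)² + (-0.9−3)² + (1.5−3)² + (6.9−3)² + (-0.4−3)² + (7.6−3)² + (4.4−3)² = 76.96.
The Normal likelihood contributes (σ²)^(−n/2) exp(−SS/(2σ²)), so the posterior is Inverse-Gamma(α + n/2, β + SS/2) = Inverse-Gamma(5.7, 53.48).
The mode of Inverse-Gamma(a, b) is b/(a+1) = 53.48/6.7 ≈ 7.9821.

σ̂²_MAP = 7.9821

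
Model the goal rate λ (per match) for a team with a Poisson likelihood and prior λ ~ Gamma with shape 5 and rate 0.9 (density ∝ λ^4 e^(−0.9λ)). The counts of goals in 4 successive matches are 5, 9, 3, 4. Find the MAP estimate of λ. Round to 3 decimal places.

λ̂_MAP = 5.102

Σxᵢ = 5+9+3+4 = 21, with n = 4.
Posterior ∝ λ^4e^(−0.9λ) · λ^21e^(−4λ) = λ^25e^(−4.9λ), i.e. Gamma(shape=26, rate=4.9).
The mode of a Gamma(a, b) with a ≥ 1 (shape–rate) is (a−1)/b = 25/4.9 ≈ 5.102.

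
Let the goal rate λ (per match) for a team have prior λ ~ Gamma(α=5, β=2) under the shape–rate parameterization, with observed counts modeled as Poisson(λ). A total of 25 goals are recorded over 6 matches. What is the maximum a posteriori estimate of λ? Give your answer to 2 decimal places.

Σxᵢ = 25, n = 6.
Posterior ∝ λ^4e^(−2λ) · λ^25e^(−6λ) = λ^29e^(−8λ), i.e. Gamma(shape=30, rate=8).
The mode of a Gamma(a, b) with a ≥ 1 (shape–rate) is (a−1)/b = 29/8 ≈ 3.63.

λ̂_MAP = 3.63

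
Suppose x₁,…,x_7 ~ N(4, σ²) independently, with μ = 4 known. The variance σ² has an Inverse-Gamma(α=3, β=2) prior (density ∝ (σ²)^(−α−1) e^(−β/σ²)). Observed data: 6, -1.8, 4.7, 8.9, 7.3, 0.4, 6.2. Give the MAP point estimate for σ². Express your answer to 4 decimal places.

σ̂²_MAP = 6.3220

Sum of squared deviations about the known mean: SS = (6−4)² + (-1.8−4)² + (4.7−4)² + (8.9−4)² + (7.3−4)² + (0.4−4)² + (6.2−4)² = 90.83.
The Normal likelihood contributes (σ²)^(−n/2) exp(−SS/(2σ²)), so the posterior is Inverse-Gamma(α + n/2, β + SS/2) = Inverse-Gamma(6.5, 47.415).
The mode of Inverse-Gamma(a, b) is b/(a+1) = 47.415/7.5 ≈ 6.3220.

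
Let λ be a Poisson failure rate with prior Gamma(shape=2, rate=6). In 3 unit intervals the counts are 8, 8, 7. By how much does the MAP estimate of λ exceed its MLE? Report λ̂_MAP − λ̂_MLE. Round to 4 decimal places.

Σxᵢ = 23. Posterior is Gamma(25, 9); MAP = (25−1)/9 = 24/9 ≈ 2.66667.
MLE = x̄ = 23/3 ≈ 7.66667.
Difference = 24/9 − 23/3 = -5 ≈ -5.0000.

MAP − MLE = -5.0000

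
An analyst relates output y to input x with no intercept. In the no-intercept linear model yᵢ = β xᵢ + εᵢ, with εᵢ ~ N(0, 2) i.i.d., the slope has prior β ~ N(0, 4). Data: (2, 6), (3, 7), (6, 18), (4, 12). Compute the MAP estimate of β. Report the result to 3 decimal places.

log p(β | y) = −Σ(yᵢ − βxᵢ)²/(2·2) − β²/(2·4) + const.
Setting the derivative to zero: Σxᵢ(yᵢ − βxᵢ)/2 − β/4 = 0, so β = Σxᵢyᵢ / (Σxᵢ² + σ²/τ²).
Σxᵢyᵢ = 2·6 + 3·7 + 6·18 + 4·12 = 189; Σxᵢ² = 65; σ²/τ² = 0.5.
β̂_MAP = 189 / (65 + 0.5) = 189/65.5 ≈ 2.885.

β̂_MAP = 2.885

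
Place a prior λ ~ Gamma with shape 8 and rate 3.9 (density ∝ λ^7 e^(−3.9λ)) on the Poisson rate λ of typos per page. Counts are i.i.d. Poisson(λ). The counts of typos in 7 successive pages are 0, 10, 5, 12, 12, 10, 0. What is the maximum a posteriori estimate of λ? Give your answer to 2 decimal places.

Σxᵢ = 0+10+5+12+12+10+0 = 49, with n = 7.
Posterior ∝ λ^7e^(−3.9λ) · λ^49e^(−7λ) = λ^56e^(−10.9λ), i.e. Gamma(shape=57, rate=10.9).
The mode of a Gamma(a, b) with a ≥ 1 (shape–rate) is (a−1)/b = 56/10.9 ≈ 5.14.

λ̂_MAP = 5.14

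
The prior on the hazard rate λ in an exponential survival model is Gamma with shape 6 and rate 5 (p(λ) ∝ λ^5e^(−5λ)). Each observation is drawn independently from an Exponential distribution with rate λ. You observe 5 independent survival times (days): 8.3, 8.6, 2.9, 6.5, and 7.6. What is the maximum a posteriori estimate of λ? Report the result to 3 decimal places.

The Exponential(rate=λ) likelihood is ∝ λ^n e^(−λΣtᵢ). Here n = 5 and Σtᵢ = 8.3 + 8.6 + 2.9 + 6.5 + 7.6 = 33.9.
Posterior ∝ λ^5e^(−5λ) · λ^5e^(−33.9λ) = λ^10e^(−38.9λ), i.e. Gamma(11, 38.9).
Mode = (a−1)/b = 10/38.9 ≈ 0.257.

λ̂_MAP = 0.257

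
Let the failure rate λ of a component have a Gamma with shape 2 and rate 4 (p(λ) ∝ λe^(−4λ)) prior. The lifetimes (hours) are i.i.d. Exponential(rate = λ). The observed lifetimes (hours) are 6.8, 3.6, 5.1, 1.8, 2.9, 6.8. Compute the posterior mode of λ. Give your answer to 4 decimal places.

λ̂_MAP = 0.2258

The Exponential(rate=λ) likelihood is ∝ λ^n e^(−λΣtᵢ). Here n = 6 and Σtᵢ = 6.8 + 3.6 + 5.1 + 1.8 + 2.9 + 6.8 = 27.
Posterior ∝ λe^(−4λ) · λ^6e^(−27λ) = λ^7e^(−31λ), i.e. Gamma(8, 31).
Mode = (a−1)/b = 7/31 ≈ 0.2258.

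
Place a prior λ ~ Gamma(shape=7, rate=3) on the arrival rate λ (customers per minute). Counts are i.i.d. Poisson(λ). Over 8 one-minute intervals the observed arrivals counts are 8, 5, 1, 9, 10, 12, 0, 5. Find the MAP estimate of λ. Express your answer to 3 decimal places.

Σxᵢ = 8+5+1+9+10+12+0+5 = 50, with n = 8.
Posterior ∝ λ^6e^(−3λ) · λ^50e^(−8λ) = λ^56e^(−11λ), i.e. Gamma(shape=57, rate=11).
The mode of a Gamma(a, b) with a ≥ 1 (shape–rate) is (a−1)/b = 56/11 ≈ 5.091.

λ̂_MAP = 5.091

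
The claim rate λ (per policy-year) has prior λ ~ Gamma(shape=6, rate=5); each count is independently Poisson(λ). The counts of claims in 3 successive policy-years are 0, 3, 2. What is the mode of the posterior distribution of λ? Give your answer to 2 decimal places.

Σxᵢ = 0+3+2 = 5, with n = 3.
Posterior ∝ λ^5e^(−5λ) · λ^5e^(−3λ) = λ^10e^(−8λ), i.e. Gamma(shape=11, rate=8).
The mode of a Gamma(a, b) with a ≥ 1 (shape–rate) is (a−1)/b = 10/8 ≈ 1.25.

λ̂_MAP = 1.25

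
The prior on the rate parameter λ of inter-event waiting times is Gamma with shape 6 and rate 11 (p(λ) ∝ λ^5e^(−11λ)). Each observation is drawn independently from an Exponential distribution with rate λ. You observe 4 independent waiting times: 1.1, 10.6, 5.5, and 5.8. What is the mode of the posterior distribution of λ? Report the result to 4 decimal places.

The Exponential(rate=λ) likelihood is ∝ λ^n e^(−λΣtᵢ). Here n = 4 and Σtᵢ = 1.1 + 10.6 + 5.5 + 5.8 = 23.
Posterior ∝ λ^5e^(−11λ) · λ^4e^(−23λ) = λ^9e^(−34λ), i.e. Gamma(10, 34).
Mode = (a−1)/b = 9/34 ≈ 0.2647.

λ̂_MAP = 0.2647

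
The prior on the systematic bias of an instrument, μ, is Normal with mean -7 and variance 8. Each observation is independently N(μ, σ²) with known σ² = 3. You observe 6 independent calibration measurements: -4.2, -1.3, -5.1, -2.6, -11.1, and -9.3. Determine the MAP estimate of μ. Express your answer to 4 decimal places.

μ̂_MAP = -5.6824

n = 6; x̄ = ((-4.2) + (-1.3) + (-5.1) + (-2.6) + (-11.1) + (-9.3))/6 = -33.6/6 = -5.6.
For a Normal prior and Normal likelihood with known variance, the posterior is Normal; its mode equals its mean, the precision-weighted average.
Prior precision 1/σ₀² = 1/8 = 0.125; data precision n/σ² = 6/3 = 2.
μ̂ = (0.125·(-7) + 2·(-5.6)) / (0.125 + 2) = (-12.075)/2.125 = -483/85 ≈ -5.6824.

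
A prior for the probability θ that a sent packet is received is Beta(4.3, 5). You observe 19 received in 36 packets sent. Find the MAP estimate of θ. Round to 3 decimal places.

Prior: Beta(4.3, 5).
Data: 19 successes in 36 trials. The binomial likelihood contributes θ^19(1−θ)^17, so the posterior is Beta(4.3+19, 5+17) = Beta(23.3, 22).
For Beta(a, b) with a, b > 1 the mode is (a−1)/(a+b−2) = 22.3/43.3 ≈ 0.515.

θ̂_MAP = 0.515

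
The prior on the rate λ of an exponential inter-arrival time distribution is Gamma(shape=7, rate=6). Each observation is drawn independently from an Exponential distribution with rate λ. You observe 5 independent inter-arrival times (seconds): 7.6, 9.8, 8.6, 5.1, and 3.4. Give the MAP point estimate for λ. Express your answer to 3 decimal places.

The Exponential(rate=λ) likelihood is ∝ λ^n e^(−λΣtᵢ). Here n = 5 and Σtᵢ = 7.6 + 9.8 + 8.6 + 5.1 + 3.4 = 34.5.
Posterior ∝ λ^6e^(−6λ) · λ^5e^(−34.5λ) = λ^11e^(−40.5λ), i.e. Gamma(12, 40.5).
Mode = (a−1)/b = 11/40.5 ≈ 0.272.

λ̂_MAP = 0.272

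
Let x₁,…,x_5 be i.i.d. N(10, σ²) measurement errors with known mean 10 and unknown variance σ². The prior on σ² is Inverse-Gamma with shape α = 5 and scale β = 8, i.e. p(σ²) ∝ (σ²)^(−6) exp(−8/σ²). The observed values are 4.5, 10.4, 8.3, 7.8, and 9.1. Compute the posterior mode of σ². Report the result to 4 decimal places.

Sum of squared deviations about the known mean: SS = (4.5−10)² + (10.4−10)² + (8.3−10)² + (7.8−10)² + (9.1−10)² = 38.95.
The Normal likelihood contributes (σ²)^(−n/2) exp(−SS/(2σ²)), so the posterior is Inverse-Gamma(α + n/2, β + SS/2) = Inverse-Gamma(7.5, 27.475).
The mode of Inverse-Gamma(a, b) is b/(a+1) = 27.475/8.5 ≈ 3.2324.

σ̂²_MAP = 3.2324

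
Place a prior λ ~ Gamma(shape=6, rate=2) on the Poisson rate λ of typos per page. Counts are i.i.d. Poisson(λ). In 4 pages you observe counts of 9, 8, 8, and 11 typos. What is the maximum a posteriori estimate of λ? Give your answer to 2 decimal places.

Σxᵢ = 9+8+8+11 = 36, with n = 4.
Posterior ∝ λ^5e^(−2λ) · λ^36e^(−4λ) = λ^41e^(−6λ), i.e. Gamma(shape=42, rate=6).
The mode of a Gamma(a, b) with a ≥ 1 (shape–rate) is (a−1)/b = 41/6 ≈ 6.83.

λ̂_MAP = 6.83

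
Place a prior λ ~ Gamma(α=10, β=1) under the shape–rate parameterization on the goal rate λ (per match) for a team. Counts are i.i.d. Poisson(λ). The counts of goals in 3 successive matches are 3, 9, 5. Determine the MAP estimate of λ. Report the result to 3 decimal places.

Σxᵢ = 3+9+5 = 17, with n = 3.
Posterior ∝ λ^9e^(−1λ) · λ^17e^(−3λ) = λ^26e^(−4λ), i.e. Gamma(shape=27, rate=4).
The mode of a Gamma(a, b) with a ≥ 1 (shape–rate) is (a−1)/b = 26/4 ≈ 6.500.

λ̂_MAP = 6.500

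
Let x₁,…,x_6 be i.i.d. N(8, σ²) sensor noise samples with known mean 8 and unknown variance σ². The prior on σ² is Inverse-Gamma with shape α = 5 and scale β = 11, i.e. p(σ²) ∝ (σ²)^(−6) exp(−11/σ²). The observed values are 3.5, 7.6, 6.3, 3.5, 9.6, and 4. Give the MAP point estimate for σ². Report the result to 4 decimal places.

σ̂²_MAP = 4.6728

Sum of squared deviations about the known mean: SS = (3.5−8)² + (7.6−8)² + (6.3−8)² + (3.5−8)² + (9.6−8)² + (4−8)² = 62.11.
The Normal likelihood contributes (σ²)^(−n/2) exp(−SS/(2σ²)), so the posterior is Inverse-Gamma(α + n/2, β + SS/2) = Inverse-Gamma(8, 42.055).
The mode of Inverse-Gamma(a, b) is b/(a+1) = 42.055/9 ≈ 4.6728.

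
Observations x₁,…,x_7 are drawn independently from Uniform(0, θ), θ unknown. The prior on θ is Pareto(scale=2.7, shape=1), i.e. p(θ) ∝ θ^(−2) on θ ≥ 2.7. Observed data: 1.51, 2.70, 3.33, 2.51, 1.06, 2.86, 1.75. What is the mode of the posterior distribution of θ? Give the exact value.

The Uniform(0, θ) likelihood is θ^(−n) for θ ≥ max(xᵢ), zero otherwise. Here max(xᵢ) = 3.33.
Posterior ∝ θ^(−2) · θ^(−7) = θ^(−9) on θ ≥ max(2.7, 3.33) = 3.33.
This density is strictly decreasing in θ, so the posterior mode lies at the lower boundary of the support.

θ̂_MAP = 3.33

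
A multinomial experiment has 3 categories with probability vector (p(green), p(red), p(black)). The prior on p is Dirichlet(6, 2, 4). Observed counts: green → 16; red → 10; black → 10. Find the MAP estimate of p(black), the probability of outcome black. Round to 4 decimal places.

The posterior is Dirichlet(αᵢ + nᵢ) = Dirichlet(22, 12, 14).
For a Dirichlet(a₁,…,a_K) with all aᵢ > 1, the mode has j-th component (aⱼ − 1)/(Σaᵢ − K).
Here Σaᵢ = 48 and K = 3, so p(black) = (14 − 1)/(48 − 3) = 13/45 ≈ 0.2889.

MAP estimate of p(black) = 0.2889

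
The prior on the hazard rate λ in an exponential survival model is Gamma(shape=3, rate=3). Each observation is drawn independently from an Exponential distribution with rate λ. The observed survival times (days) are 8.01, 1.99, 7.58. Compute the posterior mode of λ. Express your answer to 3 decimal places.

λ̂_MAP = 0.243

The Exponential(rate=λ) likelihood is ∝ λ^n e^(−λΣtᵢ). Here n = 3 and Σtᵢ = 8.01 + 1.99 + 7.58 = 17.58.
Posterior ∝ λ^2e^(−3λ) · λ^3e^(−17.58λ) = λ^5e^(−20.58λ), i.e. Gamma(6, 20.58).
Mode = (a−1)/b = 5/20.58 ≈ 0.243.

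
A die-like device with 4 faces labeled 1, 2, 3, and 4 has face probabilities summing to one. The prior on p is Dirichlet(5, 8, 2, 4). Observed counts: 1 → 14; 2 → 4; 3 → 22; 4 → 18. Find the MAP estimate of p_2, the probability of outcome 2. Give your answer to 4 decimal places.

MAP estimate: 0.1507

The posterior is Dirichlet(αᵢ + nᵢ) = Dirichlet(19, 12, 24, 22).
For a Dirichlet(a₁,…,a_K) with all aᵢ > 1, the mode has j-th component (aⱼ − 1)/(Σaᵢ − K).
Here Σaᵢ = 77 and K = 4, so p_2 = (12 − 1)/(77 − 4) = 11/73 ≈ 0.1507.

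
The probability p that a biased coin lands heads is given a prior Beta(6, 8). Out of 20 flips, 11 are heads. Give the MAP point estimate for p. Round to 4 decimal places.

Prior: Beta(6, 8).
Data: 11 successes in 20 trials. The binomial likelihood contributes p^11(1−p)^9, so the posterior is Beta(6+11, 8+9) = Beta(17, 17).
For Beta(a, b) with a, b > 1 the mode is (a−1)/(a+b−2) = 16/32 ≈ 0.5000.

p̂_MAP = 0.5000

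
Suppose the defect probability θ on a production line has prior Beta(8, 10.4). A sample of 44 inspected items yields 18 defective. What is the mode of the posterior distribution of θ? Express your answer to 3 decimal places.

Prior: Beta(8, 10.4).
Data: 18 successes in 44 trials. The binomial likelihood contributes θ^18(1−θ)^26, so the posterior is Beta(8+18, 10.4+26) = Beta(26, 36.4).
For Beta(a, b) with a, b > 1 the mode is (a−1)/(a+b−2) = 25/60.4 ≈ 0.414.

θ̂_MAP = 0.414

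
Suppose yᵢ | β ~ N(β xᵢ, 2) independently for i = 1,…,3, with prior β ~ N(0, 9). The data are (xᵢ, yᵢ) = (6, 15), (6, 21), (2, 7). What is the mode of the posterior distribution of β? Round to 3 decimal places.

β̂_MAP = 3.017

log p(β | y) = −Σ(yᵢ − βxᵢ)²/(2·2) − β²/(2·9) + const.
Setting the derivative to zero: Σxᵢ(yᵢ − βxᵢ)/2 − β/9 = 0, so β = Σxᵢyᵢ / (Σxᵢ² + σ²/τ²).
Σxᵢyᵢ = 6·15 + 6·21 + 2·7 = 230; Σxᵢ² = 76; σ²/τ² = 2/9.
β̂_MAP = 230 / (76 + 2/9) = 230/(686/9) = 1035/343 ≈ 3.017.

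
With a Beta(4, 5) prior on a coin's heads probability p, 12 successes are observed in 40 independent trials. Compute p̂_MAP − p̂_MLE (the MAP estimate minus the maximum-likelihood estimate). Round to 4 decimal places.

Posterior is Beta(16, 33); MAP = (16−1)/(49−2) = 15/47 ≈ 0.31915.
MLE ignores the prior: p̂_MLE = k/n = 12/40 ≈ 0.30000.
Difference = 15/47 − 12/40 = 9/470 ≈ 0.0191.

MAP − MLE = 0.0191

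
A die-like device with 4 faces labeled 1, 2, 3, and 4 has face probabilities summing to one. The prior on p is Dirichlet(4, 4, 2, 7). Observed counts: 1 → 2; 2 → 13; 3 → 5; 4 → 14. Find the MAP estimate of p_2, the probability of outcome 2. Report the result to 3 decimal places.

The posterior is Dirichlet(αᵢ + nᵢ) = Dirichlet(6, 17, 7, 21).
For a Dirichlet(a₁,…,a_K) with all aᵢ > 1, the mode has j-th component (aⱼ − 1)/(Σaᵢ − K).
Here Σaᵢ = 51 and K = 4, so p_2 = (17 − 1)/(51 − 4) = 16/47 ≈ 0.340.

MAP estimate: 0.340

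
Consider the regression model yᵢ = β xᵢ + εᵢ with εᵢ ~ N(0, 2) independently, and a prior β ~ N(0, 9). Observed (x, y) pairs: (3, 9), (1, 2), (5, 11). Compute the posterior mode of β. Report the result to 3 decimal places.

log p(β | y) = −Σ(yᵢ − βxᵢ)²/(2·2) − β²/(2·9) + const.
Setting the derivative to zero: Σxᵢ(yᵢ − βxᵢ)/2 − β/9 = 0, so β = Σxᵢyᵢ / (Σxᵢ² + σ²/τ²).
Σxᵢyᵢ = 3·9 + 1·2 + 5·11 = 84; Σxᵢ² = 35; σ²/τ² = 2/9.
β̂_MAP = 84 / (35 + 2/9) = 84/(317/9) = 756/317 ≈ 2.385.

β̂_MAP = 2.385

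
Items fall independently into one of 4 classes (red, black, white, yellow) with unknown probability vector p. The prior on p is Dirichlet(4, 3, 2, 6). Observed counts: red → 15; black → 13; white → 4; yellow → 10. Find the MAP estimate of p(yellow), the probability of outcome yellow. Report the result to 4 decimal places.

MAP estimate of p(yellow) = 0.2830

The posterior is Dirichlet(αᵢ + nᵢ) = Dirichlet(19, 16, 6, 16).
For a Dirichlet(a₁,…,a_K) with all aᵢ > 1, the mode has j-th component (aⱼ − 1)/(Σaᵢ − K).
Here Σaᵢ = 57 and K = 4, so p(yellow) = (16 − 1)/(57 − 4) = 15/53 ≈ 0.2830.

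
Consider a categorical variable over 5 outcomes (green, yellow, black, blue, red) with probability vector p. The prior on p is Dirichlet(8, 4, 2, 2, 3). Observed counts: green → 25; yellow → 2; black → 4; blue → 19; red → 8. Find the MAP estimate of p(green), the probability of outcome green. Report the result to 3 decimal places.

MAP estimate of p(green) = 0.444

The posterior is Dirichlet(αᵢ + nᵢ) = Dirichlet(33, 6, 6, 21, 11).
For a Dirichlet(a₁,…,a_K) with all aᵢ > 1, the mode has j-th component (aⱼ − 1)/(Σaᵢ − K).
Here Σaᵢ = 77 and K = 5, so p(green) = (33 − 1)/(77 − 5) = 32/72 ≈ 0.444.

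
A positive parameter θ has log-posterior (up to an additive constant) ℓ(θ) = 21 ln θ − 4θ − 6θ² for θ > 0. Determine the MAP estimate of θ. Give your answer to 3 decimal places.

θ̂_MAP = 1.167

ℓ'(θ) = 21/θ − 4 − 12θ. Setting this to zero and multiplying by θ: 12θ² + 4θ − 21 = 0.
θ = (−4 + √(4² + 4·12·21)) / (2·12) = (−4 + √1024) / 24 = (−4 + 32)/24 = 7/6.
ℓ''(θ) = −21/θ² − 12 < 0, confirming a maximum.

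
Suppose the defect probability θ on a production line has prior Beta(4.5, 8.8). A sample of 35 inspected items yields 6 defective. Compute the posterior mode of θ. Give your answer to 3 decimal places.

Prior: Beta(4.5, 8.8).
Data: 6 successes in 35 trials. The binomial likelihood contributes θ^6(1−θ)^29, so the posterior is Beta(4.5+6, 8.8+29) = Beta(10.5, 37.8).
For Beta(a, b) with a, b > 1 the mode is (a−1)/(a+b−2) = 9.5/46.3 ≈ 0.205.

θ̂_MAP = 0.205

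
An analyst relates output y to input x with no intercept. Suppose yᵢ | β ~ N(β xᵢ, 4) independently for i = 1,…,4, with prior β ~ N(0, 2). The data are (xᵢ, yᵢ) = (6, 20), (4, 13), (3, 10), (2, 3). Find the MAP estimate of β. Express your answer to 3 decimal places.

β̂_MAP = 3.104

log p(β | y) = −Σ(yᵢ − βxᵢ)²/(2·4) − β²/(2·2) + const.
Setting the derivative to zero: Σxᵢ(yᵢ − βxᵢ)/4 − β/2 = 0, so β = Σxᵢyᵢ / (Σxᵢ² + σ²/τ²).
Σxᵢyᵢ = 6·20 + 4·13 + 3·10 + 2·3 = 208; Σxᵢ² = 65; σ²/τ² = 2.
β̂_MAP = 208 / (65 + 2) = 208/67 ≈ 3.104.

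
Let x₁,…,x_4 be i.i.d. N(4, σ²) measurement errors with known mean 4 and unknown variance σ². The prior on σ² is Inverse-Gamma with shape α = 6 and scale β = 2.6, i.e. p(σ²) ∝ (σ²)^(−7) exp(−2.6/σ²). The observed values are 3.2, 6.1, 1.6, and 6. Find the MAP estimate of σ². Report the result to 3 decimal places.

σ̂²_MAP = 1.112

Sum of squared deviations about the known mean: SS = (3.2−4)² + (6.1−4)² + (1.6−4)² + (6−4)² = 14.81.
The Normal likelihood contributes (σ²)^(−n/2) exp(−SS/(2σ²)), so the posterior is Inverse-Gamma(α + n/2, β + SS/2) = Inverse-Gamma(8, 10.005).
The mode of Inverse-Gamma(a, b) is b/(a+1) = 10.005/9 ≈ 1.112.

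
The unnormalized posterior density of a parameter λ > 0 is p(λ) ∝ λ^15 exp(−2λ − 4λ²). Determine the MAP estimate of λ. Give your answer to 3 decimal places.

λ̂_MAP = 1.250

ℓ'(λ) = 15/λ − 2 − 8λ. Setting this to zero and multiplying by λ: 8λ² + 2λ − 15 = 0.
λ = (−2 + √(2² + 4·8·15)) / (2·8) = (−2 + √484) / 16 = (−2 + 22)/16 = 5/4.
ℓ''(λ) = −15/λ² − 8 < 0, confirming a maximum.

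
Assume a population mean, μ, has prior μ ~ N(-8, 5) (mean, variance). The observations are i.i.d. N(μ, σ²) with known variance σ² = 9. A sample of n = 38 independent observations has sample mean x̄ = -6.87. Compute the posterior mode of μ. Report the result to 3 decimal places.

n = 38, x̄ = -6.87.
For a Normal prior and Normal likelihood with known variance, the posterior is Normal; its mode equals its mean, the precision-weighted average.
Prior precision 1/σ₀² = 1/5 = 0.2; data precision n/σ² = 38/9.
μ̂ = (0.2·(-8) + (38/9)·(-6.87)) / (0.2 + 38/9) = (-4591/150)/(199/45) = -13773/1990 ≈ -6.921.

μ̂_MAP = -6.921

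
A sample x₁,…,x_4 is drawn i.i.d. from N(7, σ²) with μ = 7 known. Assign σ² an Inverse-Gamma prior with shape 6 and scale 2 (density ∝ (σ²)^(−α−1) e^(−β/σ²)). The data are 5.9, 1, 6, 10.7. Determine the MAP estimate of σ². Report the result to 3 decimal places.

Sum of squared deviations about the known mean: SS = (5.9−7)² + (1−7)² + (6−7)² + (10.7−7)² = 51.9.
The Normal likelihood contributes (σ²)^(−n/2) exp(−SS/(2σ²)), so the posterior is Inverse-Gamma(α + n/2, β + SS/2) = Inverse-Gamma(8, 27.95).
The mode of Inverse-Gamma(a, b) is b/(a+1) = 27.95/9 ≈ 3.106.

σ̂²_MAP = 3.106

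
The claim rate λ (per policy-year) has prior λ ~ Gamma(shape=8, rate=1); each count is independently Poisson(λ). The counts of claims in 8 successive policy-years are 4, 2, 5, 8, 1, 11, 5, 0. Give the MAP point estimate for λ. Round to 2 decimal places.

λ̂_MAP = 4.78

Σxᵢ = 4+2+5+8+1+11+5+0 = 36, with n = 8.
Posterior ∝ λ^7e^(−1λ) · λ^36e^(−8λ) = λ^43e^(−9λ), i.e. Gamma(shape=44, rate=9).
The mode of a Gamma(a, b) with a ≥ 1 (shape–rate) is (a−1)/b = 43/9 ≈ 4.78.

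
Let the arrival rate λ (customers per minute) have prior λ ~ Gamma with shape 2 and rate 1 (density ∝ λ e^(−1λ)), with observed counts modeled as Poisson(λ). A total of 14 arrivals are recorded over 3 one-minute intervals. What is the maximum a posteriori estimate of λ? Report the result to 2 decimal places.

Σxᵢ = 14, n = 3.
Posterior ∝ λe^(−1λ) · λ^14e^(−3λ) = λ^15e^(−4λ), i.e. Gamma(shape=16, rate=4).
The mode of a Gamma(a, b) with a ≥ 1 (shape–rate) is (a−1)/b = 15/4 ≈ 3.75.

λ̂_MAP = 3.75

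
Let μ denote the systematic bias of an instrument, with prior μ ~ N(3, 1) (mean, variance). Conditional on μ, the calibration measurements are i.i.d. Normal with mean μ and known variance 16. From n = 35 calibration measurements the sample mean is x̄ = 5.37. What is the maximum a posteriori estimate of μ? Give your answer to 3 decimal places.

n = 35, x̄ = 5.37.
For a Normal prior and Normal likelihood with known variance, the posterior is Normal; its mode equals its mean, the precision-weighted average.
Prior precision 1/σ₀² = 1/1 = 1; data precision n/σ² = 35/16 = 2.1875.
μ̂ = (1·3 + 2.1875·5.37) / (1 + 2.1875) = 14.746875/3.1875 = 1573/340 ≈ 4.626.

μ̂_MAP = 4.626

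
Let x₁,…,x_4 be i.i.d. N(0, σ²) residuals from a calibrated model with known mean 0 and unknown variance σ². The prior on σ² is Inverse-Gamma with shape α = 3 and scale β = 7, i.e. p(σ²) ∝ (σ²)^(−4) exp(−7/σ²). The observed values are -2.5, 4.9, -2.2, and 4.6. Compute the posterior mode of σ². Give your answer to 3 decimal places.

σ̂²_MAP = 5.855

Sum of squared deviations about the known mean: SS = (-2.5−0)² + (4.9−0)² + (-2.2−0)² + (4.6−0)² = 56.26.
The Normal likelihood contributes (σ²)^(−n/2) exp(−SS/(2σ²)), so the posterior is Inverse-Gamma(α + n/2, β + SS/2) = Inverse-Gamma(5, 35.13).
The mode of Inverse-Gamma(a, b) is b/(a+1) = 35.13/6 ≈ 5.855.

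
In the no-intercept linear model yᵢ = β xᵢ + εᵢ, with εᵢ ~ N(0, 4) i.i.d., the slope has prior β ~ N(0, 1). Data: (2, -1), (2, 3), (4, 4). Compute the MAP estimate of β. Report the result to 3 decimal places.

log p(β | y) = −Σ(yᵢ − βxᵢ)²/(2·4) − β²/(2·1) + const.
Setting the derivative to zero: Σxᵢ(yᵢ − βxᵢ)/4 − β/1 = 0, so β = Σxᵢyᵢ / (Σxᵢ² + σ²/τ²).
Σxᵢyᵢ = 2·(-1) + 2·3 + 4·4 = 20; Σxᵢ² = 24; σ²/τ² = 4.
β̂_MAP = 20 / (24 + 4) = 20/28 ≈ 0.714.

β̂_MAP = 0.714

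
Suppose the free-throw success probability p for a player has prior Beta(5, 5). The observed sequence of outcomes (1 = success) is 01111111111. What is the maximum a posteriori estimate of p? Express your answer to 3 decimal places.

Prior: Beta(5, 5).
Data: 10 successes in 11 trials (from the sequence). The binomial likelihood contributes p^10(1−p)^1, so the posterior is Beta(5+10, 5+1) = Beta(15, 6).
For Beta(a, b) with a, b > 1 the mode is (a−1)/(a+b−2) = 14/19 ≈ 0.737.

p̂_MAP = 0.737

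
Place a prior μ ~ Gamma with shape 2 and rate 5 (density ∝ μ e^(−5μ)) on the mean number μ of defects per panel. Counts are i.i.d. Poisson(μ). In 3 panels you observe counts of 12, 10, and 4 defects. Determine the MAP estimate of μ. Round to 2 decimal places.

Σxᵢ = 12+10+4 = 26, with n = 3.
Posterior ∝ μe^(−5μ) · μ^26e^(−3μ) = μ^27e^(−8μ), i.e. Gamma(shape=28, rate=8).
The mode of a Gamma(a, b) with a ≥ 1 (shape–rate) is (a−1)/b = 27/8 ≈ 3.38.

μ̂_MAP = 3.38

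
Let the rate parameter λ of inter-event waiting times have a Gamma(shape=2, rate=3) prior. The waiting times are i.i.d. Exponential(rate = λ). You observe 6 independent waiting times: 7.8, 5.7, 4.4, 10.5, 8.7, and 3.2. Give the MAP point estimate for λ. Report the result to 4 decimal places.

λ̂_MAP = 0.1617

The Exponential(rate=λ) likelihood is ∝ λ^n e^(−λΣtᵢ). Here n = 6 and Σtᵢ = 7.8 + 5.7 + 4.4 + 10.5 + 8.7 + 3.2 = 40.3.
Posterior ∝ λe^(−3λ) · λ^6e^(−40.3λ) = λ^7e^(−43.3λ), i.e. Gamma(8, 43.3).
Mode = (a−1)/b = 7/43.3 ≈ 0.1617.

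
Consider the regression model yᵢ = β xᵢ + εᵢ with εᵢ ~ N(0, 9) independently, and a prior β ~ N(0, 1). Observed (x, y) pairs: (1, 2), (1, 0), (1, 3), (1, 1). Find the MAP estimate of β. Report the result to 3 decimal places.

β̂_MAP = 0.462

log p(β | y) = −Σ(yᵢ − βxᵢ)²/(2·9) − β²/(2·1) + const.
Setting the derivative to zero: Σxᵢ(yᵢ − βxᵢ)/9 − β/1 = 0, so β = Σxᵢyᵢ / (Σxᵢ² + σ²/τ²).
Σxᵢyᵢ = 1·2 + 1·0 + 1·3 + 1·1 = 6; Σxᵢ² = 4; σ²/τ² = 9.
β̂_MAP = 6 / (4 + 9) = 6/13 ≈ 0.462.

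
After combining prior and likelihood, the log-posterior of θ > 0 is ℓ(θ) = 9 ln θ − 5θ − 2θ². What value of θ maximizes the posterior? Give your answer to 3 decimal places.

θ̂_MAP = 1.000

ℓ'(θ) = 9/θ − 5 − 4θ. Setting this to zero and multiplying by θ: 4θ² + 5θ − 9 = 0.
θ = (−5 + √(5² + 4·4·9)) / (2·4) = (−5 + √169) / 8 = (−5 + 13)/8 = 1.
ℓ''(θ) = −9/θ² − 4 < 0, confirming a maximum.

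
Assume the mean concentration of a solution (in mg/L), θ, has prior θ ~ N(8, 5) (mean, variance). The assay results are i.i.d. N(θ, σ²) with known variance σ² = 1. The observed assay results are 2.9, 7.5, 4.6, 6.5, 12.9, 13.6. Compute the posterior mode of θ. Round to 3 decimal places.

n = 6; x̄ = (2.9 + 7.5 + 4.6 + 6.5 + 12.9 + 13.6)/6 = 48/6 = 8.
For a Normal prior and Normal likelihood with known variance, the posterior is Normal; its mode equals its mean, the precision-weighted average.
Prior precision 1/σ₀² = 1/5 = 0.2; data precision n/σ² = 6/1 = 6.
θ̂ = (0.2·8 + 6·8) / (0.2 + 6) = 49.6/6.2 = 8.000.

θ̂_MAP = 8.000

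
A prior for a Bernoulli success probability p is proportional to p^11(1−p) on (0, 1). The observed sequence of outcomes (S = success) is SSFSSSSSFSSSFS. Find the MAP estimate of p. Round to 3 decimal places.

The prior density ∝ p^11(1−p)^1 is the kernel of Beta(12, 2).
Data: 11 successes in 14 trials (from the sequence). The binomial likelihood contributes p^11(1−p)^3, so the posterior is Beta(12+11, 2+3) = Beta(23, 5).
For Beta(a, b) with a, b > 1 the mode is (a−1)/(a+b−2) = 22/26 ≈ 0.846.

p̂_MAP = 0.846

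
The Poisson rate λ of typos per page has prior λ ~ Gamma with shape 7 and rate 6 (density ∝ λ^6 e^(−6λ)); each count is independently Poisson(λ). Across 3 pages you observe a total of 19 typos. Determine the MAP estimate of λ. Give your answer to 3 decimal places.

Σxᵢ = 19, n = 3.
Posterior ∝ λ^6e^(−6λ) · λ^19e^(−3λ) = λ^25e^(−9λ), i.e. Gamma(shape=26, rate=9).
The mode of a Gamma(a, b) with a ≥ 1 (shape–rate) is (a−1)/b = 25/9 ≈ 2.778.

λ̂_MAP = 2.778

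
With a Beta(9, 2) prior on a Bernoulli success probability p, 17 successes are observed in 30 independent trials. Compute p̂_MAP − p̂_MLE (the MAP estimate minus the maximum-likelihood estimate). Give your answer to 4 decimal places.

MAP − MLE = 0.0744

Posterior is Beta(26, 15); MAP = (26−1)/(41−2) = 25/39 ≈ 0.64103.
MLE ignores the prior: p̂_MLE = k/n = 17/30 ≈ 0.56667.
Difference = 25/39 − 17/30 = 29/390 ≈ 0.0744.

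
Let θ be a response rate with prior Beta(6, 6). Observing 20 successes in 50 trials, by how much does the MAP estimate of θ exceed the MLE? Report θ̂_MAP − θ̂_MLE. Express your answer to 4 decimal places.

MAP − MLE = 0.0167

Posterior is Beta(26, 36); MAP = (26−1)/(62−2) = 25/60 ≈ 0.41667.
MLE ignores the prior: θ̂_MLE = k/n = 20/50 ≈ 0.40000.
Difference = 25/60 − 20/50 = 1/60 ≈ 0.0167.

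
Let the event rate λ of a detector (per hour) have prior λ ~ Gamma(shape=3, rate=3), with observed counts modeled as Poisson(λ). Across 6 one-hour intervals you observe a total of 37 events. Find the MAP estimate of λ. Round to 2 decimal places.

Σxᵢ = 37, n = 6.
Posterior ∝ λ^2e^(−3λ) · λ^37e^(−6λ) = λ^39e^(−9λ), i.e. Gamma(shape=40, rate=9).
The mode of a Gamma(a, b) with a ≥ 1 (shape–rate) is (a−1)/b = 39/9 ≈ 4.33.

λ̂_MAP = 4.33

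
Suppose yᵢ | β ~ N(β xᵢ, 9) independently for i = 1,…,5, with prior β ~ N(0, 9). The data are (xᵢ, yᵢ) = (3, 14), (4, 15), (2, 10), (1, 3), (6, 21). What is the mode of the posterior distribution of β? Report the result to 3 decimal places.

β̂_MAP = 3.746

log p(β | y) = −Σ(yᵢ − βxᵢ)²/(2·9) − β²/(2·9) + const.
Setting the derivative to zero: Σxᵢ(yᵢ − βxᵢ)/9 − β/9 = 0, so β = Σxᵢyᵢ / (Σxᵢ² + σ²/τ²).
Σxᵢyᵢ = 3·14 + 4·15 + 2·10 + 1·3 + 6·21 = 251; Σxᵢ² = 66; σ²/τ² = 1.
β̂_MAP = 251 / (66 + 1) = 251/67 ≈ 3.746.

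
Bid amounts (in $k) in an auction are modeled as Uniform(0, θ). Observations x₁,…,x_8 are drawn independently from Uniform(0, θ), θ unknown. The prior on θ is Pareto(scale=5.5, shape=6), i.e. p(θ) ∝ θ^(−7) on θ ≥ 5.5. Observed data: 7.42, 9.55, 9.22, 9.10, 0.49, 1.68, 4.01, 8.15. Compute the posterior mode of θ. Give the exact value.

θ̂_MAP = 9.55

The Uniform(0, θ) likelihood is θ^(−n) for θ ≥ max(xᵢ), zero otherwise. Here max(xᵢ) = 9.55.
Posterior ∝ θ^(−7) · θ^(−8) = θ^(−15) on θ ≥ max(5.5, 9.55) = 9.55.
This density is strictly decreasing in θ, so the posterior mode lies at the lower boundary of the support.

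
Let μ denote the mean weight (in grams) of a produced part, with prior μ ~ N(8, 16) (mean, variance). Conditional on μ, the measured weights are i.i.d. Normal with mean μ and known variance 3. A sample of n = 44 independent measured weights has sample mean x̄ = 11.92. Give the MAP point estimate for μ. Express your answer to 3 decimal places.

n = 44, x̄ = 11.92.
For a Normal prior and Normal likelihood with known variance, the posterior is Normal; its mode equals its mean, the precision-weighted average.
Prior precision 1/σ₀² = 1/16 = 0.0625; data precision n/σ² = 44/3.
μ̂ = (0.0625·8 + (44/3)·11.92) / (0.0625 + 44/3) = (26299/150)/(707/48) = 30056/2525 ≈ 11.903.

μ̂_MAP = 11.903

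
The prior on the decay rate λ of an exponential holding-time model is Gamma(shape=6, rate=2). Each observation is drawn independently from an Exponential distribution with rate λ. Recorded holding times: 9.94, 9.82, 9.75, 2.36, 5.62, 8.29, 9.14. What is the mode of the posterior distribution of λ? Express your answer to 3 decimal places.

λ̂_MAP = 0.211

The Exponential(rate=λ) likelihood is ∝ λ^n e^(−λΣtᵢ). Here n = 7 and Σtᵢ = 9.94 + 9.82 + 9.75 + 2.36 + 5.62 + 8.29 + 9.14 = 54.92.
Posterior ∝ λ^5e^(−2λ) · λ^7e^(−54.92λ) = λ^12e^(−56.92λ), i.e. Gamma(13, 56.92).
Mode = (a−1)/b = 12/56.92 ≈ 0.211.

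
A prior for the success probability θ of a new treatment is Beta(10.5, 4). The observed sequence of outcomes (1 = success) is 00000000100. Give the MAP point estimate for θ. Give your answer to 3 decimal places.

Prior: Beta(10.5, 4).
Data: 1 success in 11 trials (from the sequence). The binomial likelihood contributes θ(1−θ)^10, so the posterior is Beta(10.5+1, 4+10) = Beta(11.5, 14).
For Beta(a, b) with a, b > 1 the mode is (a−1)/(a+b−2) = 10.5/23.5 ≈ 0.447.

θ̂_MAP = 0.447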